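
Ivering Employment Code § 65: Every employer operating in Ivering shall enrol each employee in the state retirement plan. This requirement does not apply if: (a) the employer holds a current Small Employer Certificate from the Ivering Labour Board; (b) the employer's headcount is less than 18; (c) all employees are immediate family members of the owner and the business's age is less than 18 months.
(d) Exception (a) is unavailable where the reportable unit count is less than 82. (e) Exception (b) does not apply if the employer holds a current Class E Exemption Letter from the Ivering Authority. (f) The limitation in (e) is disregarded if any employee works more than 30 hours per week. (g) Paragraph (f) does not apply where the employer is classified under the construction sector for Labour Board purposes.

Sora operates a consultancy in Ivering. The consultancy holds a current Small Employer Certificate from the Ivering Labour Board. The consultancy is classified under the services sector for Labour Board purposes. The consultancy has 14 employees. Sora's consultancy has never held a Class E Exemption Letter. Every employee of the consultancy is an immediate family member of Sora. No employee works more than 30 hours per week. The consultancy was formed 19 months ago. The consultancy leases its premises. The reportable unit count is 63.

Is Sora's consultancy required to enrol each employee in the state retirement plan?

Exception (a) is satisfied on its face — a current Small Employer Certificate is held. But: (d) operates against (a): the reportable unit count is 63, less than the 82 limit. (a) is therefore removed.
Exception (b): the employer's headcount is 14, less than the 18 limit — every condition holds. Under paragraphs (e)–(g): (e) does not operate here — the Class E Exemption Letter is not current. (b) remains available.
Exception (c) fails — the business's age is 19 months, not less than 18 months.

No — exception (b) applies; Sora's consultancy is not required to enrol each employee in the state retirement plan.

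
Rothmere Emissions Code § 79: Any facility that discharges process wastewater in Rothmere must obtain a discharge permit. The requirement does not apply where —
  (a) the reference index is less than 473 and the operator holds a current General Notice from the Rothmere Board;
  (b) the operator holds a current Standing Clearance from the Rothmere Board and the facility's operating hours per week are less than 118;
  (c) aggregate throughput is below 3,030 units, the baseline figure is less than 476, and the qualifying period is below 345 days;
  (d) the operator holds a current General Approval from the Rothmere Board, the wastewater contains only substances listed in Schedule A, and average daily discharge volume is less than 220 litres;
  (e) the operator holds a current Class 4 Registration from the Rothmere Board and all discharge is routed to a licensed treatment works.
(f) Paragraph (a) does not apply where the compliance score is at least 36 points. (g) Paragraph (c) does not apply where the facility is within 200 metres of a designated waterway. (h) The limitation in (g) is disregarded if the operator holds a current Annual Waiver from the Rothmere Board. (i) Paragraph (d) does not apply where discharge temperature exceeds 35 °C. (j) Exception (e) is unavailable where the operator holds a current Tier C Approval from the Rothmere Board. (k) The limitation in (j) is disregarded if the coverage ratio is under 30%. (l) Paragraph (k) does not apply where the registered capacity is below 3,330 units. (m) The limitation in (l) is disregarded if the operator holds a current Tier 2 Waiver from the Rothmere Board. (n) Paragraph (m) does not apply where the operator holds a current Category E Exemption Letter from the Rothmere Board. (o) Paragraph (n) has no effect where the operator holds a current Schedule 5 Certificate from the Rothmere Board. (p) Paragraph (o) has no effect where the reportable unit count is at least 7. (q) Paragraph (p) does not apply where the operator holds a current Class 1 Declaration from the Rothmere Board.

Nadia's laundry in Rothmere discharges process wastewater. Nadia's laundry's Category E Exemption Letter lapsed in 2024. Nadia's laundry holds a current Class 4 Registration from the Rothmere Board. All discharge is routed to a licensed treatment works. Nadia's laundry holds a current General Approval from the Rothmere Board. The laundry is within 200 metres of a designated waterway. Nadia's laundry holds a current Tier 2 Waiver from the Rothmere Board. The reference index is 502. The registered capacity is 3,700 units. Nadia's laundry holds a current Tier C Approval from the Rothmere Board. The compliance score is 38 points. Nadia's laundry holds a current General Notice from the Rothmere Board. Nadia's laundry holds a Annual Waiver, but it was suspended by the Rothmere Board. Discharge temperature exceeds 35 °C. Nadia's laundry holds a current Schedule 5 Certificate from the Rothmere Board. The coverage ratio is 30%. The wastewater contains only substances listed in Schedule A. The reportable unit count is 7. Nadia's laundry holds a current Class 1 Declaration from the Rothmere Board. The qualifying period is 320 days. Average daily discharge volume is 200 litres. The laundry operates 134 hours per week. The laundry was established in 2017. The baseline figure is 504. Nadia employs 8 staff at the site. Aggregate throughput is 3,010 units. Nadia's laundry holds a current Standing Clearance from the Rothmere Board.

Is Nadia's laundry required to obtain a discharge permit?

Exception (a) fails — the reference index is 502, not less than 473.
Exception (b) requires that the facility's operating hours per week are less than 118; but the facility's operating hours per week are 134, not less than 118, so (b) is unavailable.
Exception (c) does not apply: the baseline figure is 504, not less than 476.
Exception (d) is satisfied on its face — a current General Approval is held; the wastewater is Schedule-A-only; average daily discharge volume is 200 litres, less than the 220 litres limit. However, paragraph (i) must be considered: (i) applies — discharge temperature exceeds 35 °C. Exception (d) does not apply.
All of (e)'s requirements are met (a current Class 4 Registration is held; discharge is routed to a licensed treatment works). However, paragraphs (j)–(q) must be considered: (j) operates — a current Tier C Approval is held. (k) is not triggered (the coverage ratio is 30%, not under 30%), so (j) stands. Exception (e) does not apply.
No exception displaces § 79.

Yes — Nadia's laundry must obtain a discharge permit.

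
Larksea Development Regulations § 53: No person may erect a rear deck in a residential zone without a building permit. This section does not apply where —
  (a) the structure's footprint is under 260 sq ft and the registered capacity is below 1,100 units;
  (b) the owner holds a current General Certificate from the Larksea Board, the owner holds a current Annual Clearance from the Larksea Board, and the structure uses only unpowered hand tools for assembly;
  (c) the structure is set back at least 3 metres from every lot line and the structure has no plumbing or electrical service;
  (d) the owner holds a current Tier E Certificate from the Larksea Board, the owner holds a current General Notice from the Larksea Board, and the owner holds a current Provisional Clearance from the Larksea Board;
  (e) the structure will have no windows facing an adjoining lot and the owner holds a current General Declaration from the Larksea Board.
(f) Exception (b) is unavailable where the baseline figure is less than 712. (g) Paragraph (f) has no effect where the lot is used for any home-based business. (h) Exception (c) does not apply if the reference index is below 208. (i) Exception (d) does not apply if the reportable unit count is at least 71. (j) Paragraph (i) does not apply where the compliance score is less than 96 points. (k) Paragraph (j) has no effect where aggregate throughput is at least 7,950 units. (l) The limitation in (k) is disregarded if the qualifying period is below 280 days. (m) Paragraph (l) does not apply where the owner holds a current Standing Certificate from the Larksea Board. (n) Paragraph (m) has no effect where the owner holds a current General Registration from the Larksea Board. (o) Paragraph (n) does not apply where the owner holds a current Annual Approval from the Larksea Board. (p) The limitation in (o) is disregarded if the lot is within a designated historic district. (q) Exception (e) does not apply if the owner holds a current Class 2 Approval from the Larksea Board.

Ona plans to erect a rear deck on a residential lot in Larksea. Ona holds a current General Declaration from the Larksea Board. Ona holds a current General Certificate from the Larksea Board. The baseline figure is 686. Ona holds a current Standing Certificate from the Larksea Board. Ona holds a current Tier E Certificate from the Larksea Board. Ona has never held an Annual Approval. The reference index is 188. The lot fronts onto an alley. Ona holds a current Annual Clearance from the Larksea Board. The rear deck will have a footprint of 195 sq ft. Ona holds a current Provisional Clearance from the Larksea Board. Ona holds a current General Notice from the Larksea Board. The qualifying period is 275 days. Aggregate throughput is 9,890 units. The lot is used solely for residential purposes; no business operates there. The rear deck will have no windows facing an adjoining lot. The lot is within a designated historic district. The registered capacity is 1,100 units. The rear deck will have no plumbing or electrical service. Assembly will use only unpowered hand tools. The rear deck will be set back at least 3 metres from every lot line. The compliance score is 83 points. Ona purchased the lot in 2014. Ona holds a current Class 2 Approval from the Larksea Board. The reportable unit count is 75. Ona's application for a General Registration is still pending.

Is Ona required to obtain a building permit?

Exception (a) requires that the registered capacity is below 1,100 units; but the registered capacity is 1,100 units, not below 1,100 units, so (a) is unavailable.
Exception (b) is satisfied on its face — a current General Certificate is held; a current Annual Clearance is held; assembly uses only hand tools. But applying paragraphs (f)–(g): (f) operates against (b): the baseline figure is 686, less than the 712 limit. (g), which would lift (f), is not triggered — the lot is solely residential. Exception (b) does not apply.
Exception (c) is satisfied on its face — the setback is at least 3 m on every side; there is no plumbing or electrical service. However, paragraph (h) must be considered: (h) operates against (c): the reference index is 188, below the 208 limit. So (c) is unavailable.
Exception (d)'s conditions are all satisfied: a current Tier E Certificate is held; a current General Notice is held; a current Provisional Clearance is held. But: (i) is triggered — the reportable unit count is 75, meeting the 71 threshold. (j) would limit (i) — the compliance score is 83 points, less than the 96 points limit — but (k) sets (j) aside: (k) is triggered — aggregate throughput is 9,890 units, meeting the 7,950 units threshold. (l) would limit (k) — the qualifying period is 275 days, below the 280 days limit — but (m) sets (l) aside: (m) is triggered — a current Standing Certificate is held. (n), which would lift (m), is not triggered — there is no General Registration in force. So (d) is unavailable.
Exception (e): no windows face an adjoining lot; a current General Declaration is held — every condition holds. But: (q) operates against (e): a current Class 2 Approval is held. (e) is therefore removed.
No exception is made out. Ona falls within the general rule.

Yes — Ona must obtain a building permit.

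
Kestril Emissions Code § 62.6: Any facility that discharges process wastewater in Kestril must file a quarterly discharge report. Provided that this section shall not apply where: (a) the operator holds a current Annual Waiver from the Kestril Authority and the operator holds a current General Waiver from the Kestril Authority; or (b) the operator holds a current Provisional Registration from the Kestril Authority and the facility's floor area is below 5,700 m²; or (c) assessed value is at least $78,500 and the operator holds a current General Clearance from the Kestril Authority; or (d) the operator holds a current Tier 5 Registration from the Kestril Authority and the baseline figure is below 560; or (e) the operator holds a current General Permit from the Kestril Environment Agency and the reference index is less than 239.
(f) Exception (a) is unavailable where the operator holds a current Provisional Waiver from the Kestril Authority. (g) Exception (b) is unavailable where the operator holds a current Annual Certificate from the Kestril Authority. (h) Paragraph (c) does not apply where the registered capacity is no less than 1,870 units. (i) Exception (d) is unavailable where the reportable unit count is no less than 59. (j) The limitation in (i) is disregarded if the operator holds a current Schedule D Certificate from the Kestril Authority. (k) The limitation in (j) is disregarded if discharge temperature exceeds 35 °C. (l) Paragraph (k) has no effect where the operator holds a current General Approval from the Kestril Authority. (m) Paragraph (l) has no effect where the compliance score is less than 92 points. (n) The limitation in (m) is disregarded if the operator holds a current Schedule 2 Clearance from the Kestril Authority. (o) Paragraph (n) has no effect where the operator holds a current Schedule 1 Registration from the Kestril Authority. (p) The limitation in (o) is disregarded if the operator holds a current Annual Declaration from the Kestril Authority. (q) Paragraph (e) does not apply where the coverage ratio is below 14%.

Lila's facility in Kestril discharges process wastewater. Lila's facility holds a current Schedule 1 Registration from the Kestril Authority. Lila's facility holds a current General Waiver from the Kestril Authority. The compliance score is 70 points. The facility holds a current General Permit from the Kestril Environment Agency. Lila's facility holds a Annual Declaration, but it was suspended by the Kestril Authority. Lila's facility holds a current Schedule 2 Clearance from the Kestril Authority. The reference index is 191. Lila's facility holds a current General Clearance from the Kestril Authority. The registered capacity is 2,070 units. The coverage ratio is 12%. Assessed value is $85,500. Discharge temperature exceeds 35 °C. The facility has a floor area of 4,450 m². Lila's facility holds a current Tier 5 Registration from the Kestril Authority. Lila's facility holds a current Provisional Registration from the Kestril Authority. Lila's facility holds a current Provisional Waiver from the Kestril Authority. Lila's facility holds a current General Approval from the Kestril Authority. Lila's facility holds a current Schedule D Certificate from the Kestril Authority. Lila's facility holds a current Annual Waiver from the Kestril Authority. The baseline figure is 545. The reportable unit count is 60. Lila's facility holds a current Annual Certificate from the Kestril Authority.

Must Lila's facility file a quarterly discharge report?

Exception (a) is satisfied on its face — a current Annual Waiver is held; a current General Waiver is held. But applying paragraph (f): (f) operates against (a): a current Provisional Waiver is held. Exception (a) does not apply.
Exception (b): a current Provisional Registration is held; the facility's floor area is 4,450 m², below the 5,700 m² limit — every condition holds. Turning to paragraph (g): (g) operates against (b): a current Annual Certificate is held. So (b) is unavailable.
Exception (c): assessed value is $85,500, meeting the $78,500 threshold; a current General Clearance is held — every condition holds. But: (h) is engaged — the registered capacity is 2,070 units, meeting the 1,870 units threshold. Exception (c) does not apply.
All of (d)'s requirements are met (a current Tier 5 Registration is held; the baseline figure is 545, below the 560 limit). However, paragraphs (i)–(p) must be considered: (i) operates against (d): the reportable unit count is 60, meeting the 59 threshold. (j) would limit (i) — a current Schedule D Certificate is held — but (k) sets (j) aside: (k) operates against (j): discharge temperature exceeds 35 °C. (l) applies (a current General Approval is held), but is displaced by (m): (m) operates against (l): the compliance score is 70 points, less than the 92 points limit. (n) applies (a current Schedule 2 Clearance is held), but is set aside by (o): (o) operates — a current Schedule 1 Registration is held. (p) does not operate here (there is no Annual Declaration in force), so (o) stands. So (d) is unavailable.
Exception (e) is satisfied on its face — a current General Permit is held; the reference index is 191, less than the 239 limit. However, paragraph (q) must be considered: (q) operates — the coverage ratio is 12%, below the 14% limit. (e) is therefore removed.
None of the exceptions is available; § 62.6 applies in full.

Yes — Lila's facility must file a quarterly discharge report.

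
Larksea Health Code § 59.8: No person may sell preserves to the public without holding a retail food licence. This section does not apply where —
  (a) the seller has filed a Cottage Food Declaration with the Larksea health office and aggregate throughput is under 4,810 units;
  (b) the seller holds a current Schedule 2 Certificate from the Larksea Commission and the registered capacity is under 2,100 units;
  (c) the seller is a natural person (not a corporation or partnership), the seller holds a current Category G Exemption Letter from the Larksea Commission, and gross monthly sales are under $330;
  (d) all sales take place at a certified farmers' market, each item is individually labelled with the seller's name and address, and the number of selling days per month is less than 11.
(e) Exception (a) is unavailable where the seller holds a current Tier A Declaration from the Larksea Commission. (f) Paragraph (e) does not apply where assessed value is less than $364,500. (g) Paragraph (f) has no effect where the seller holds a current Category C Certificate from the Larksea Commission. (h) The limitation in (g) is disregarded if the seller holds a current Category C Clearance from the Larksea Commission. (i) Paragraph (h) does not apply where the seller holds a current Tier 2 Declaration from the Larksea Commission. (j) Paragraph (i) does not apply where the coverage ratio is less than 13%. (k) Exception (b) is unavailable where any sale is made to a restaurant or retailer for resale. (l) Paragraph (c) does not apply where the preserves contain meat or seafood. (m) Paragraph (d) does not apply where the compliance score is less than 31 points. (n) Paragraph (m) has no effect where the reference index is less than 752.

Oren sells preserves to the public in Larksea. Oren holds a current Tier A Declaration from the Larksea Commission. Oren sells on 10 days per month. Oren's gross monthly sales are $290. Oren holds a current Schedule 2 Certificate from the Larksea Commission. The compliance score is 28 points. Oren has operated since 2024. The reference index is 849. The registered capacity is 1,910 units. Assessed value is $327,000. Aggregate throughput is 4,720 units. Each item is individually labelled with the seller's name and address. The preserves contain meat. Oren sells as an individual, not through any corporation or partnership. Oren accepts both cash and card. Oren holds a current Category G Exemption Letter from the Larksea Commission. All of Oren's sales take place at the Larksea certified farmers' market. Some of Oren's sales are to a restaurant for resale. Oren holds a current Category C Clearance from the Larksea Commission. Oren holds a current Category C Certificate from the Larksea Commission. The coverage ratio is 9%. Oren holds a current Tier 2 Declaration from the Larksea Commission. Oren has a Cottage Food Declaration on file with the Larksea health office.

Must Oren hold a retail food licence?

No — exception (a) applies; Oren is not required to hold a retail food licence.

Exception (a) is satisfied on its face — a Cottage Food Declaration is on file; aggregate throughput is 4,720 units, under the 4,810 units limit. Applying paragraphs (e)–(j): (e) would limit (a) — a current Tier A Declaration is held — but (f) sets (e) aside: (f) is triggered — assessed value is $327,000, less than the $364,500 limit. (g) would limit (f) — a current Category C Certificate is held — but (h) sets (g) aside: (h) operates against (g): a current Category C Clearance is held. (i) is engaged (a current Tier 2 Declaration is held), but is displaced by (j): (j) operates — the coverage ratio is 9%, less than the 13% limit. (a) remains available.
Exception (b) is satisfied on its face — a current Schedule 2 Certificate is held; the registered capacity is 1,910 units, under the 2,100 units limit. However, paragraph (k) must be considered: (k) applies — some sales are to a restaurant for resale. (b) is therefore removed.
Exception (c) is satisfied on its face — the seller is a natural person; a current Category G Exemption Letter is held; gross monthly sales are $290, under the $330 limit. However, paragraph (l) must be considered: (l) applies — the preserves contain meat. So (c) is unavailable.
All of (d)'s requirements are met (all sales are at a certified farmers' market; items are individually labelled; the number of selling days per month is 10, less than the 11 limit). But: (m) is engaged — the compliance score is 28 points, less than the 31 points limit. (n), which would lift (m), is not engaged — the reference index is 849, not less than 752. So (d) is unavailable.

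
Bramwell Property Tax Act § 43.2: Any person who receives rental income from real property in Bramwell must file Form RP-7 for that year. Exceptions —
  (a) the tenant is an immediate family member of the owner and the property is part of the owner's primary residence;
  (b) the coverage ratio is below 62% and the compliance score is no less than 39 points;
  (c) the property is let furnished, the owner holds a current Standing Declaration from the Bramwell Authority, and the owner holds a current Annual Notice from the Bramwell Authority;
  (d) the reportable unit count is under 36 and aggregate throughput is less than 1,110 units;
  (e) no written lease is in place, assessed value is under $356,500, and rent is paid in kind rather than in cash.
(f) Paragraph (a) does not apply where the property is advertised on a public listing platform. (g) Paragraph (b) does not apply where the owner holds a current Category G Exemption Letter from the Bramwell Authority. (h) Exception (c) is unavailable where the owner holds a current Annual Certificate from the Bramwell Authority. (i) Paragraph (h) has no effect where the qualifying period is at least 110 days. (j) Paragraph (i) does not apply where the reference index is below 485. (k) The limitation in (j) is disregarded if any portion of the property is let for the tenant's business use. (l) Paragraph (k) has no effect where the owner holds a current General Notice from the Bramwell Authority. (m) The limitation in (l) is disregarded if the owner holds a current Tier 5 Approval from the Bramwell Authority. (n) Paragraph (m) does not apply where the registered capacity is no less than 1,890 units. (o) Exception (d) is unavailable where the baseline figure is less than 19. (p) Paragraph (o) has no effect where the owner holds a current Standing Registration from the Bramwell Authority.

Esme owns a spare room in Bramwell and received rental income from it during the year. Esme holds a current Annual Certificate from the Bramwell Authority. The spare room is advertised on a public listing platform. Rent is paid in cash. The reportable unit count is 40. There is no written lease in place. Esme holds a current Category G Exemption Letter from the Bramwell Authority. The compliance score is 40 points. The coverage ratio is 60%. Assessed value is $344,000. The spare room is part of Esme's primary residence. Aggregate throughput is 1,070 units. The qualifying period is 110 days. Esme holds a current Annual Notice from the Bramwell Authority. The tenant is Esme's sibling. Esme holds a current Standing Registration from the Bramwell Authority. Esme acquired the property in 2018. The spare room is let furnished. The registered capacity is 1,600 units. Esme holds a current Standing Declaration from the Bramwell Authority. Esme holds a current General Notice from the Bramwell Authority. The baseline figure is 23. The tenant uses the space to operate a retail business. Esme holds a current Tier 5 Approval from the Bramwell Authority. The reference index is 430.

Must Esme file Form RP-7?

No — exception (c) applies; Esme is not required to file Form RP-7.

Exception (a): the tenant is an immediate family member; the spare room is part of the primary residence — every condition holds. But: (f) operates against (a): the property is publicly advertised. So (a) is unavailable.
Exception (b): the coverage ratio is 60%, below the 62% limit; the compliance score is 40 points, meeting the 39 points threshold — every condition holds. But applying paragraph (g): (g) operates against (b): a current Category G Exemption Letter is held. (b) is therefore removed.
Exception (c) is satisfied on its face — the property is let furnished; a current Standing Declaration is held; a current Annual Notice is held. As to paragraphs (h)–(n): (h) is engaged (a current Annual Certificate is held), but is displaced by (i): (i) is triggered — the qualifying period is 110 days, meeting the 110 days threshold. (j) would limit (i) — the reference index is 430, below the 485 limit — but (k) sets (j) aside: (k) is triggered — the space is let for business use. (l) is triggered (a current General Notice is held), but is itself disapplied by (m): (m) operates against (l): a current Tier 5 Approval is held. (n), which would lift (m), is not engaged — the registered capacity is 1,600 units, short of 1,890 units. Exception (c) stands.
Exception (d) requires that the reportable unit count is under 36; but the reportable unit count is 40, not under 36, so (d) is unavailable.
Exception (e) does not apply: rent is paid in cash.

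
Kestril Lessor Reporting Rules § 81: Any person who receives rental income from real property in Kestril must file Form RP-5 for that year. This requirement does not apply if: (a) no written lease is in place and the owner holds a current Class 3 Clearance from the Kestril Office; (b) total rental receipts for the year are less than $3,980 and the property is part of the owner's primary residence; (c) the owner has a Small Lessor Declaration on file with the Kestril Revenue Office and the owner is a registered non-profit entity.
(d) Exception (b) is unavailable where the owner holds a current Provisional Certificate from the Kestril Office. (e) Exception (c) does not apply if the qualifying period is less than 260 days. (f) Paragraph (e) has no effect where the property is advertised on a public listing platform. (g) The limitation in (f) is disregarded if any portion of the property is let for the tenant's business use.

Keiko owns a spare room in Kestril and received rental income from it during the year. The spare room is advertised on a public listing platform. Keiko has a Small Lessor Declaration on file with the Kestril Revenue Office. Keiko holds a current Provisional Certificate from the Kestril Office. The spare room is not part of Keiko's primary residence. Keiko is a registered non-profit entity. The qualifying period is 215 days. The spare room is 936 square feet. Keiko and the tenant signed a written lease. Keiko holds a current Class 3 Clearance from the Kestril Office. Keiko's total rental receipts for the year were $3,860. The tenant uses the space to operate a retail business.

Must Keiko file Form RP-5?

Yes — Keiko must file Form RP-5.

Exception (a) requires that no written lease is in place; but a written lease is in place, so (a) is unavailable.
Exception (b) fails — the spare room is not part of the primary residence.
All of (c)'s requirements are met (a Small Lessor Declaration is on file; Keiko is a registered non-profit). But: (e) operates against (c): the qualifying period is 215 days, less than the 260 days limit. (f) would limit (e) — the property is publicly advertised — but (g) sets (f) aside: (g) operates against (f): the space is let for business use. Exception (c) does not apply.
No exception displaces § 81.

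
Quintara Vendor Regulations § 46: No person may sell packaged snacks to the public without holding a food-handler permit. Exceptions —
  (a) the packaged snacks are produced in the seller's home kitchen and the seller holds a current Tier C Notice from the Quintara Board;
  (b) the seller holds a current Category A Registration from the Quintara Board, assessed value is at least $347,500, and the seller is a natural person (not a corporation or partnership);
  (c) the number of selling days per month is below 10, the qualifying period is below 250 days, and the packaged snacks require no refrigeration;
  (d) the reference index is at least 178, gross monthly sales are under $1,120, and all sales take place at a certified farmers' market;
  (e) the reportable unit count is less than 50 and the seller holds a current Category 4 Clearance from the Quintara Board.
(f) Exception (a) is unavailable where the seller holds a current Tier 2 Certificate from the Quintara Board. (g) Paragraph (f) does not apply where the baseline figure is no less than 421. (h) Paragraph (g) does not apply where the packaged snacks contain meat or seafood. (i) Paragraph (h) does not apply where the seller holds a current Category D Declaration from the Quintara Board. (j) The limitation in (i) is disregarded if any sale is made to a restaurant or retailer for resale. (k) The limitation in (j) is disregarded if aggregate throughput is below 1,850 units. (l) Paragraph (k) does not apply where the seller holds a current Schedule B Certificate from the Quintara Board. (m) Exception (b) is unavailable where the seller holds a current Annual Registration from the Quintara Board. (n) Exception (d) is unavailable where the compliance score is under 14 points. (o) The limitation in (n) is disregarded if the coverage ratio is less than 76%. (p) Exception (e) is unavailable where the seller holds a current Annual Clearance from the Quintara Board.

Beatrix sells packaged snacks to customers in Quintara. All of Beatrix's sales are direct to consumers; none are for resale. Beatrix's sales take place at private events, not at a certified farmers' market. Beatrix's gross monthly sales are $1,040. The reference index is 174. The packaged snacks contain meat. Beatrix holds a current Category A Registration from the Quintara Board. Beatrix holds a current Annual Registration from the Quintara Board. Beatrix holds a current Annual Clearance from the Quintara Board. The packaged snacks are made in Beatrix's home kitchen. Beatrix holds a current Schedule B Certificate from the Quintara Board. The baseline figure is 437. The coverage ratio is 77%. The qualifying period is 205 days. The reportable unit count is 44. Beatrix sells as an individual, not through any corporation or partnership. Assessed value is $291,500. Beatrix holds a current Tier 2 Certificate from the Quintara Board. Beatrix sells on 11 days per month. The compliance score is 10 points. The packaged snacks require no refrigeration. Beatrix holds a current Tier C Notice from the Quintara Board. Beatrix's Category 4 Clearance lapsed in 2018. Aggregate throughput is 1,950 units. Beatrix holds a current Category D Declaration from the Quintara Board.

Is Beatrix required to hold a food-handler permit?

No — exception (a) applies; Beatrix is not required to hold a food-handler permit.

Exception (a): the packaged snacks are home-kitchen produced; a current Tier C Notice is held — every condition holds. Under paragraphs (f)–(l): (f) would limit (a) — a current Tier 2 Certificate is held — but (g) sets (f) aside: (g) is triggered — the baseline figure is 437, meeting the 421 threshold. (h) would limit (g) — the packaged snacks contain meat — but (i) sets (h) aside: (i) operates against (h): a current Category D Declaration is held. (j) is inapplicable (no sales are for resale), so (i) stands. (a) remains available.
Exception (b) fails — assessed value is $291,500, short of $347,500.
Exception (c) does not apply: the number of selling days per month is 11, not below 10.
Exception (d) fails — the reference index is 174, short of 178.
Exception (e) fails — the Category 4 Clearance is not current.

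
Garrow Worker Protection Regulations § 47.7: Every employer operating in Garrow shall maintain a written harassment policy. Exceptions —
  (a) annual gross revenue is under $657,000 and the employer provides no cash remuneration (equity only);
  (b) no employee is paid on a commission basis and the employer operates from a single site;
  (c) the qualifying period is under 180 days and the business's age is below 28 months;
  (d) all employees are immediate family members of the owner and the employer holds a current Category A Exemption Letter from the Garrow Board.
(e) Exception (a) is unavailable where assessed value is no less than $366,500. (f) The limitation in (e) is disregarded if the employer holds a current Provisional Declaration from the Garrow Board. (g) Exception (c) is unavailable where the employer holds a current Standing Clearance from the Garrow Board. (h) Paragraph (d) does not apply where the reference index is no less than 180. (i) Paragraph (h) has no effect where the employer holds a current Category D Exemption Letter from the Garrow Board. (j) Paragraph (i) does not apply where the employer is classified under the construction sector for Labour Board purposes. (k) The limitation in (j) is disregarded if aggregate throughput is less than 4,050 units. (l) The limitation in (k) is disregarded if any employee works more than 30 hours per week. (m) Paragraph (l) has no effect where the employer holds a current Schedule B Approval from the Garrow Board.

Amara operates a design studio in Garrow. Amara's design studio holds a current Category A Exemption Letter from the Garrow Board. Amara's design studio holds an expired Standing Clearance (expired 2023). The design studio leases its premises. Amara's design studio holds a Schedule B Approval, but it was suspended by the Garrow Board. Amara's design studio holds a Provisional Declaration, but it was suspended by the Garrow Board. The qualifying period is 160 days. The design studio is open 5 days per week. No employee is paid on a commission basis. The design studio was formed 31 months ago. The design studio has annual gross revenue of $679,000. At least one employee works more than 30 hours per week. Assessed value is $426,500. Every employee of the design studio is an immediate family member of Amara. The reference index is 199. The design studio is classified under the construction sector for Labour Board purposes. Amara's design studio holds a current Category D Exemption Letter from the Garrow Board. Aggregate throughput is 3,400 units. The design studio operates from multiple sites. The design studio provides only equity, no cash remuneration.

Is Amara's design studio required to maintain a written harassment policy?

Yes — Amara's design studio must maintain a written harassment policy.

Exception (a) requires that annual gross revenue is under $657,000; but annual gross revenue is $679,000, not under $657,000, so (a) is unavailable.
Exception (b) fails — the employer operates from multiple sites.
Exception (c) fails — the business's age is 31 months, not below 28 months.
All of (d)'s requirements are met (every employee is an immediate family member; a current Category A Exemption Letter is held). Turning to paragraphs (h)–(m): (h) is triggered — the reference index is 199, meeting the 180 threshold. (i) operates (a current Category D Exemption Letter is held), but yields to (j): (j) operates against (i): the design studio is classified under the construction sector. (k) operates (aggregate throughput is 3,400 units, less than the 4,050 units limit), but yields to (l): (l) operates against (k): at least one employee exceeds 30 hours/week. (m) is inapplicable (there is no Schedule B Approval in force), so (l) stands. So (d) is unavailable.
Every exception is unavailable, so the rule governs.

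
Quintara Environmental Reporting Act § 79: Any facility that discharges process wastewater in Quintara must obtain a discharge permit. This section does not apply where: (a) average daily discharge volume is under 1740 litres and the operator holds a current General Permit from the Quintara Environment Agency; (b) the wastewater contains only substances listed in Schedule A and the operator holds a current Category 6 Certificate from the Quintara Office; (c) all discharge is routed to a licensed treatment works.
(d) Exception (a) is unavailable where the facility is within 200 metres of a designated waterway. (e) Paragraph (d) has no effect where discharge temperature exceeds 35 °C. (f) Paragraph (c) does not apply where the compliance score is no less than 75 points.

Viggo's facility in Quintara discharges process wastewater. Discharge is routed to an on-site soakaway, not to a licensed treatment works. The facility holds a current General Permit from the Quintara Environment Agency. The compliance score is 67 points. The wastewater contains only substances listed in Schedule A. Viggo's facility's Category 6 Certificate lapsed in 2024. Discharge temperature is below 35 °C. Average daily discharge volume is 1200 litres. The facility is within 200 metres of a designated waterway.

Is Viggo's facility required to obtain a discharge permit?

All of (a)'s requirements are met (average daily discharge volume is 1200 litres, under the 1740 litres limit; a current General Permit is held). However, paragraphs (d)–(e) must be considered: (d) operates against (a): the facility is within 200 m of a designated waterway. (e) is not engaged (discharge temperature is below 35 °C), so (d) stands. (a) is therefore removed.
Exception (b) fails — the Category 6 Certificate is not current.
Exception (c) does not apply: discharge is not routed to a licensed treatment works.
No exception is made out. Viggo's facility falls within the general rule.

Yes — Viggo's facility must obtain a discharge permit.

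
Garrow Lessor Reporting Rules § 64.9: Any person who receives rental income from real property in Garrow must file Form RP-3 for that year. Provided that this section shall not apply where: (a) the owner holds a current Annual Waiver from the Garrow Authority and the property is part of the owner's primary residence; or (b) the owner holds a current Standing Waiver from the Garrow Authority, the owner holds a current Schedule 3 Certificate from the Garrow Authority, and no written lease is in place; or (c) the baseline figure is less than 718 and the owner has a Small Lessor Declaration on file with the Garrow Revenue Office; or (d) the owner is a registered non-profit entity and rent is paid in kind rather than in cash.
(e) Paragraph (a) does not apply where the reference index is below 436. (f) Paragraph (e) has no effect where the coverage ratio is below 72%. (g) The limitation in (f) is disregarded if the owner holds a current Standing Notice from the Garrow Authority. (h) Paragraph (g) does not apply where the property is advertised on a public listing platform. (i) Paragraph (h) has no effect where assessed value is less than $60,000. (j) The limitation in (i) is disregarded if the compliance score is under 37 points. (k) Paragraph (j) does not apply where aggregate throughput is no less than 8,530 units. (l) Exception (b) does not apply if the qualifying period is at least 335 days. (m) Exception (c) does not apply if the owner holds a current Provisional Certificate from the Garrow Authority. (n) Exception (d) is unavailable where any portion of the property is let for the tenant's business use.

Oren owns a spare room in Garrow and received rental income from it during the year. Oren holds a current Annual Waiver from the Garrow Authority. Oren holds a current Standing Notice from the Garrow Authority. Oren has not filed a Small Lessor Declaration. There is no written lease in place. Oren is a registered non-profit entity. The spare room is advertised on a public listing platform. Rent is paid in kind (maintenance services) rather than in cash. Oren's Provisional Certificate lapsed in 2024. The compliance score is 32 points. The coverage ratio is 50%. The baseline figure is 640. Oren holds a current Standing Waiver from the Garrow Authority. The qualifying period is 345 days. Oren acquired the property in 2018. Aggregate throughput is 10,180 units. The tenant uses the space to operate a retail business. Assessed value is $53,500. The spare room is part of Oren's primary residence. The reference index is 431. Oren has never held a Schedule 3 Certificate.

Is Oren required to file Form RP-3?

Yes — Oren must file Form RP-3.

Exception (a): a current Annual Waiver is held; the spare room is part of the primary residence — every condition holds. But: (e) is engaged — the reference index is 431, below the 436 limit. (f) would limit (e) — the coverage ratio is 50%, below the 72% limit — but (g) sets (f) aside: (g) operates against (f): a current Standing Notice is held. (h) would limit (g) — the property is publicly advertised — but (i) sets (h) aside: (i) is triggered — assessed value is $53,500, less than the $60,000 limit. (j) applies (the compliance score is 32 points, under the 37 points limit), but is overridden by (k): (k) is engaged — aggregate throughput is 10,180 units, meeting the 8,530 units threshold. So (a) is unavailable.
Exception (b) requires that the owner holds a current Schedule 3 Certificate from the Garrow Authority; but no current Schedule 3 Certificate is held, so (b) is unavailable.
Exception (c) does not apply: no Small Lessor Declaration is on file.
Exception (d) is satisfied on its face — Oren is a registered non-profit; rent is paid in kind. But: (n) operates against (d): the space is let for business use. (d) is therefore removed.
None of the exceptions is available; § 64.9 applies in full.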